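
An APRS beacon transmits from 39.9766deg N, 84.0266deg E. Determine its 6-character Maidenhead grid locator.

NM29ax

Add 180° to longitude and 90° to latitude: 264.0266, 129.9766.
Field: 264.0266/20 → 13 → N, 129.9766/10 → 12 → M; chars NM.
Square: 4.0266/2 → 2, 9.9766/1 → 9; chars 29.
Subsquare: 0.0266/0.0833333 → 0 → a, 0.9766/0.0416667 → 23 → x; chars ax.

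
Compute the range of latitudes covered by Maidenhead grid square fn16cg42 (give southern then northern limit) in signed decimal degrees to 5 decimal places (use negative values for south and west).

46.25833, 46.26250

Field F=5, N=13: +5·20° lon, +13·10° lat → SW at lon -80°, lat 40°.
Square 1, 6: +1·2° lon, +6·1° lat → SW at lon -78°, lat 46°.
Subsquare c=2, g=6: +2·0.0833333° lon, +6·0.0416667° lat → SW at lon -77.8333°, lat 46.25°.
Extended square 4, 2: +4·0.00833333° lon, +2·0.00416667° lat → SW at lon -77.8°, lat 46.2583°.
Cell spans 0.00833333° lon × 0.00416667° lat.
south 46.25833, north 46.26250.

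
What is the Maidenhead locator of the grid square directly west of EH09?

DH99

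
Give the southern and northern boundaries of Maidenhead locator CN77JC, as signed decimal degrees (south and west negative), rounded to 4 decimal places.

Field C=2, N=13: +2·20° lon, +13·10° lat → SW at lon -140°, lat 40°.
Square 7, 7: +7·2° lon, +7·1° lat → SW at lon -126°, lat 47°.
Subsquare j=9, c=2: +9·0.0833333° lon, +2·0.0416667° lat → SW at lon -125.25°, lat 47.0833°.
Cell spans 0.0833333° lon × 0.0416667° lat.
south 47.0833, north 47.1250.

47.0833, 47.1250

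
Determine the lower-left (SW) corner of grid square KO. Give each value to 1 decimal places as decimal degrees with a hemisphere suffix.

50.0° N, 20.0° E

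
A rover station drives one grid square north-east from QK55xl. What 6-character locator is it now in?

QK65am

Longitude subsquare x = 23; +1 → 24, wraps to 0 = a, carry into square.
Longitude square 5; +1 → 6.
Latitude subsquare l = 11; +1 → 12 = m.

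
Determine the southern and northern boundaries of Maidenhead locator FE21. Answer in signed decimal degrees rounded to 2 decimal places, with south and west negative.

-49.00, -48.00

Field F=5, E=4: +5·20° lon, +4·10° lat → SW at lon -80°, lat -50°.
Square 2, 1: +2·2° lon, +1·1° lat → SW at lon -76°, lat -49°.
Cell spans 2° lon × 1° lat.
south -49.00, north -48.00.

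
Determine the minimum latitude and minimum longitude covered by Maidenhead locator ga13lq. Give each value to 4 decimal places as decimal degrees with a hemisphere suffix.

Field G=6, A=0: +6·20° lon, +0·10° lat → SW at lon -60°, lat -90°.
Square 1, 3: +1·2° lon, +3·1° lat → SW at lon -58°, lat -87°.
Subsquare l=11, q=16: +11·0.0833333° lon, +16·0.0416667° lat → SW at lon -57.0833°, lat -86.3333°.
latitude 86.3333° S, longitude 57.0833° W.

86.3333° S, 57.0833° W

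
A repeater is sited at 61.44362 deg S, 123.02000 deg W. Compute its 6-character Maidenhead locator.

CC88ln

Add 180° to longitude and 90° to latitude: 56.9800, 28.5564.
Field: 56.9800/20 → 2 → C, 28.5564/10 → 2 → C; chars CC.
Square: 16.9800/2 → 8, 8.5564/1 → 8; chars 88.
Subsquare: 0.9800/0.0833333 → 11 → l, 0.5564/0.0416667 → 13 → n; chars ln.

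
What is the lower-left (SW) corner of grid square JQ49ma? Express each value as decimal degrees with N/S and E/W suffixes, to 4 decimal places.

79.0000° N, 9.0000° E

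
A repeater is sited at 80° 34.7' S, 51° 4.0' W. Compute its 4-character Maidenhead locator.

Offset from 180°W / 90°S: lon 128.93°, lat 9.42°.
Field: lon ⌊128.93/20⌋ = 6 → G; lat ⌊9.42/10⌋ = 0 → A.
Square: lon ⌊8.93/2⌋ = 4; lat ⌊9.42/1⌋ = 9.

GA49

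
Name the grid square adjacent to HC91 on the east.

Longitude square 9; +1 → 10, wraps to 0, carry into field.
Longitude field H = 7; +1 → 8 = I.
The latitude characters are unchanged.

IC01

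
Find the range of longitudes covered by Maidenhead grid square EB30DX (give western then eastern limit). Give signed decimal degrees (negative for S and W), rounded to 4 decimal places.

Field E=4, B=1: +4·20° lon, +1·10° lat → SW at lon -100°, lat -80°.
Square 3, 0: +3·2° lon, +0·1° lat → SW at lon -94°, lat -80°.
Subsquare d=3, x=23: +3·0.0833333° lon, +23·0.0416667° lat → SW at lon -93.75°, lat -79.0417°.
Cell spans 0.0833333° lon × 0.0416667° lat.
west -93.7500, east -93.6667.

-93.7500, -93.6667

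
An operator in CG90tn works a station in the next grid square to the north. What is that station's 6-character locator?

CG90to

Latitude subsquare n = 13; +1 → 14 = o.
The longitude characters are unchanged.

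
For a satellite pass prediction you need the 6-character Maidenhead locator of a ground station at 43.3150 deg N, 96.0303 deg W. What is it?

Add 180° to longitude and 90° to latitude: 83.9697, 133.3150.
Field: 83.9697/20 → 4 → E, 133.3150/10 → 13 → N; chars EN.
Square: 3.9697/2 → 1, 3.3150/1 → 3; chars 13.
Subsquare: 1.9697/0.0833333 → 23 → x, 0.3150/0.0416667 → 7 → h; chars xh.

EN13xh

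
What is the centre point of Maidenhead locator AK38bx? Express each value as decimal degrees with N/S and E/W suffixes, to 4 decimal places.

Field A=0, K=10: +0·20° lon, +10·10° lat → SW at lon -180°, lat 10°.
Square 3, 8: +3·2° lon, +8·1° lat → SW at lon -174°, lat 18°.
Subsquare b=1, x=23: +1·0.0833333° lon, +23·0.0416667° lat → SW at lon -173.917°, lat 18.9583°.
Cell spans 0.0833333° lon × 0.0416667° lat. Centre is SW corner plus half of each.
latitude 18.9792° N, longitude 173.8750° W.

18.9792° N, 173.8750° W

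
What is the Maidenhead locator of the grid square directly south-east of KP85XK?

Longitude subsquare x = 23; +1 → 24, wraps to 0 = a, carry into square.
Longitude square 8; +1 → 9.
Latitude subsquare k = 10; −1 → 9 = j.

KP95aj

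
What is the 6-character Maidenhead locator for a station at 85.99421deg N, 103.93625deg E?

Shift to the Maidenhead origin (180°W, 90°S): lon 283.9362, lat 175.9942.
Field: lon ⌊283.9362/20⌋ = 14 → O; lat ⌊175.9942/10⌋ = 17 → R.
Square: lon ⌊3.9362/2⌋ = 1; lat ⌊5.9942/1⌋ = 5.
Subsquare: lon ⌊1.9362/0.0833333⌋ = 23 → x; lat ⌊0.9942/0.0416667⌋ = 23 → x.

OR15xx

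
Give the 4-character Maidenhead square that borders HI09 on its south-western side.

GI98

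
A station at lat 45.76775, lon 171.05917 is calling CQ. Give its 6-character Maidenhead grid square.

Add 180° to longitude and 90° to latitude: 351.0592, 135.7678.
Field: 351.0592/20 → 17 → R, 135.7678/10 → 13 → N; chars RN.
Square: 11.0592/2 → 5, 5.7678/1 → 5; chars 55.
Subsquare: 1.0592/0.0833333 → 12 → m, 0.7678/0.0416667 → 18 → s; chars ms.

RN55ms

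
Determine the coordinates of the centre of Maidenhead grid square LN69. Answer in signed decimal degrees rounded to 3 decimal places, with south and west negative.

49.500, 53.000

Field L=11, N=13: +11·20° lon, +13·10° lat → SW at lon 40°, lat 40°.
Square 6, 9: +6·2° lon, +9·1° lat → SW at lon 52°, lat 49°.
Cell spans 2° lon × 1° lat. Centre is SW corner plus half of each.
latitude 49.500, longitude 53.000.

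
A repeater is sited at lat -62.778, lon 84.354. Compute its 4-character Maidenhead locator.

NC27

Shift to the Maidenhead origin (180°W, 90°S): lon 264.35, lat 27.22.
Field: lon ⌊264.35/20⌋ = 13 → N; lat ⌊27.22/10⌋ = 2 → C.
Square: lon ⌊4.35/2⌋ = 2; lat ⌊7.22/1⌋ = 7.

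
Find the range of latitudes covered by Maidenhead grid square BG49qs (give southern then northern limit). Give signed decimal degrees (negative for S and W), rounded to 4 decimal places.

-20.2500, -20.2083

Field B=1, G=6: +1·20° lon, +6·10° lat → SW at lon -160°, lat -30°.
Square 4, 9: +4·2° lon, +9·1° lat → SW at lon -152°, lat -21°.
Subsquare q=16, s=18: +16·0.0833333° lon, +18·0.0416667° lat → SW at lon -150.667°, lat -20.25°.
Cell spans 0.0833333° lon × 0.0416667° lat.
south -20.2500, north -20.2083.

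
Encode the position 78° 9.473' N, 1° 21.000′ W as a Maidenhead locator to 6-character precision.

IQ98hd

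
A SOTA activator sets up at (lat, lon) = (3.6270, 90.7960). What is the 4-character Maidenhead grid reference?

NJ53

Shift to the Maidenhead origin (180°W, 90°S): lon 270.80, lat 93.63.
Field (20°×10°, letters A–R): lon ⌊270.80/20⌋ = 13 → N; lat ⌊93.63/10⌋ = 9 → J.
Square (2°×1°, digits 0–9): lon ⌊10.80/2⌋ = 5; lat ⌊3.63/1⌋ = 3.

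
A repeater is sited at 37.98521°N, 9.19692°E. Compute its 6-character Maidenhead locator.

JM47ox

Add 180° to longitude and 90° to latitude: 189.1969, 127.9852.
Field: 189.1969/20 → 9 → J, 127.9852/10 → 12 → M; chars JM.
Square: 9.1969/2 → 4, 7.9852/1 → 7; chars 47.
Subsquare: 1.1969/0.0833333 → 14 → o, 0.9852/0.0416667 → 23 → x; chars ox.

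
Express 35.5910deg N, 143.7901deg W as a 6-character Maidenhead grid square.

Offset from 180°W / 90°S: lon 36.2099°, lat 125.5910°.
Field: lon ⌊36.2099/20⌋ = 1 → B; lat ⌊125.5910/10⌋ = 12 → M.
Square: lon ⌊16.2099/2⌋ = 8; lat ⌊5.5910/1⌋ = 5.
Subsquare: lon ⌊0.2099/0.0833333⌋ = 2 → c; lat ⌊0.5910/0.0416667⌋ = 14 → o.

BM85co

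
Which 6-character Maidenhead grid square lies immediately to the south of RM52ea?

RM51ex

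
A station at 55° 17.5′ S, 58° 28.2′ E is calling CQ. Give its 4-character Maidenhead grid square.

LD94

Shift to the Maidenhead origin (180°W, 90°S): lon 238.47, lat 34.71.
Field: 238.47/20 → 11 → L, 34.71/10 → 3 → D; chars LD.
Square: 18.47/2 → 9, 4.71/1 → 4; chars 94.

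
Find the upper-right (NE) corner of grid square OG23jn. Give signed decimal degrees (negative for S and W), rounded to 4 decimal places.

-26.4167, 104.8333

Field O=14, G=6: +14·20° lon, +6·10° lat → SW at lon 100°, lat -30°.
Square 2, 3: +2·2° lon, +3·1° lat → SW at lon 104°, lat -27°.
Subsquare j=9, n=13: +9·0.0833333° lon, +13·0.0416667° lat → SW at lon 104.75°, lat -26.4583°.
Cell spans 0.0833333° lon × 0.0416667° lat. NE corner is SW corner plus one full cell.
latitude -26.4167, longitude 104.8333.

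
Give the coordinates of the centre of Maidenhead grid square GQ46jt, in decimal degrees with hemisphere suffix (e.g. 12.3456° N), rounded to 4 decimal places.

76.8125° N, 51.2083° W

Field G=6, Q=16: +6·20° lon, +16·10° lat → SW at lon -60°, lat 70°.
Square 4, 6: +4·2° lon, +6·1° lat → SW at lon -52°, lat 76°.
Subsquare j=9, t=19: +9·0.0833333° lon, +19·0.0416667° lat → SW at lon -51.25°, lat 76.7917°.
Cell spans 0.0833333° lon × 0.0416667° lat. Centre is SW corner plus half of each.
latitude 76.8125° N, longitude 51.2083° W.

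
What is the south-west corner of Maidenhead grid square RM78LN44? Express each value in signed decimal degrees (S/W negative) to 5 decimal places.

38.55833, 174.95000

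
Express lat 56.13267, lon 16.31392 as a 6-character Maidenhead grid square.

JO86dd

Shift to the Maidenhead origin (180°W, 90°S): lon 196.3139, lat 146.1327.
Field: lon ⌊196.3139/20⌋ = 9 → J; lat ⌊146.1327/10⌋ = 14 → O.
Square: lon ⌊16.3139/2⌋ = 8; lat ⌊6.1327/1⌋ = 6.
Subsquare: lon ⌊0.3139/0.0833333⌋ = 3 → d; lat ⌊0.1327/0.0416667⌋ = 3 → d.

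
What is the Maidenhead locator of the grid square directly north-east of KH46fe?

KH46gf

Longitude subsquare f = 5; +1 → 6 = g.
Latitude subsquare e = 4; +1 → 5 = f.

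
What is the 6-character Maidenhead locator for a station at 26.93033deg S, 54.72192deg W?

GG23pb

Shift to the Maidenhead origin (180°W, 90°S): lon 125.2781, lat 63.0697.
Field: 125.2781/20 → 6 → G, 63.0697/10 → 6 → G; chars GG.
Square: 5.2781/2 → 2, 3.0697/1 → 3; chars 23.
Subsquare: 1.2781/0.0833333 → 15 → p, 0.0697/0.0416667 → 1 → b; chars pb.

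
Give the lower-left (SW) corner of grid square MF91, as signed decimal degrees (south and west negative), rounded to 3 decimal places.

Field M=12, F=5: +12·20° lon, +5·10° lat → SW at lon 60°, lat -40°.
Square 9, 1: +9·2° lon, +1·1° lat → SW at lon 78°, lat -39°.
latitude -39.000, longitude 78.000.

-39.000, 78.000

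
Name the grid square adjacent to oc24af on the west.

OC14xf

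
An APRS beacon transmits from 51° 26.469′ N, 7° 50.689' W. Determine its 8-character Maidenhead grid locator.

IO61bk85

Offset from 180°W / 90°S: lon 172.15518°, lat 141.44115°.
Field: lon ⌊172.15518/20⌋ = 8 → I; lat ⌊141.44115/10⌋ = 14 → O.
Square: lon ⌊12.15518/2⌋ = 6; lat ⌊1.44115/1⌋ = 1.
Subsquare: lon ⌊0.15518/0.0833333⌋ = 1 → b; lat ⌊0.44115/0.0416667⌋ = 10 → k.
Extended square: lon ⌊0.07185/0.00833333⌋ = 8; lat ⌊0.02448/0.00416667⌋ = 5.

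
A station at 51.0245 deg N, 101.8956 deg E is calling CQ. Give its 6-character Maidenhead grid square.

Add 180° to longitude and 90° to latitude: 281.8956, 141.0245.
Field: lon ⌊281.8956/20⌋ = 14 → O; lat ⌊141.0245/10⌋ = 14 → O.
Square: lon ⌊1.8956/2⌋ = 0; lat ⌊1.0245/1⌋ = 1.
Subsquare: lon ⌊1.8956/0.0833333⌋ = 22 → w; lat ⌊0.0245/0.0416667⌋ = 0 → a.

OO01wa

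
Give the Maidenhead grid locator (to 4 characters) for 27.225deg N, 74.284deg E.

ML77

Add 180° to longitude and 90° to latitude: 254.28, 117.22.
Field (20°×10°, letters A–R): 254.28/20 → 12 → M, 117.22/10 → 11 → L; chars ML.
Square (2°×1°, digits 0–9): 14.28/2 → 7, 7.22/1 → 7; chars 77.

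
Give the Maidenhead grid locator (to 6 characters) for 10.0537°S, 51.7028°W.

GH49dw

Offset from 180°W / 90°S: lon 128.2972°, lat 79.9463°.
Field: 128.2972/20 → 6 → G, 79.9463/10 → 7 → H; chars GH.
Square: 8.2972/2 → 4, 9.9463/1 → 9; chars 49.
Subsquare: 0.2972/0.0833333 → 3 → d, 0.9463/0.0416667 → 22 → w; chars dw.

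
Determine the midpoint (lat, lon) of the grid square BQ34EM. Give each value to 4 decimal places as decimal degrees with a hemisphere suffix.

74.5208° N, 153.6250° W

Field B=1, Q=16: +1·20° lon, +16·10° lat → SW at lon -160°, lat 70°.
Square 3, 4: +3·2° lon, +4·1° lat → SW at lon -154°, lat 74°.
Subsquare e=4, m=12: +4·0.0833333° lon, +12·0.0416667° lat → SW at lon -153.667°, lat 74.5°.
Cell spans 0.0833333° lon × 0.0416667° lat. Centre is SW corner plus half of each.
latitude 74.5208° N, longitude 153.6250° W.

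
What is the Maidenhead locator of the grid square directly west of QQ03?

PQ93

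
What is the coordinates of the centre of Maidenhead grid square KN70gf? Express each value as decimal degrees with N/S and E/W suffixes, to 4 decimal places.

40.2292° N, 34.5417° E

Field K=10, N=13: +10·20° lon, +13·10° lat → SW at lon 20°, lat 40°.
Square 7, 0: +7·2° lon, +0·1° lat → SW at lon 34°, lat 40°.
Subsquare g=6, f=5: +6·0.0833333° lon, +5·0.0416667° lat → SW at lon 34.5°, lat 40.2083°.
Cell spans 0.0833333° lon × 0.0416667° lat. Centre is SW corner plus half of each.
latitude 40.2292° N, longitude 34.5417° E.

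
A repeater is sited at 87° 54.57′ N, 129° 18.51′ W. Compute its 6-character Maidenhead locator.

CR57iv

Shift to the Maidenhead origin (180°W, 90°S): lon 50.6915, lat 177.9095.
Field: 50.6915/20 → 2 → C, 177.9095/10 → 17 → R; chars CR.
Square: 10.6915/2 → 5, 7.9095/1 → 7; chars 57.
Subsquare: 0.6915/0.0833333 → 8 → i, 0.9095/0.0416667 → 21 → v; chars iv.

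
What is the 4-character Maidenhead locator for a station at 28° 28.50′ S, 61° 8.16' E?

MG01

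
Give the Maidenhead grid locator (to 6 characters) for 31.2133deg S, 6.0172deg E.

JF38as

Add 180° to longitude and 90° to latitude: 186.0172, 58.7867.
Field (20°×10°, letters A–R): 186.0172/20 → 9 → J, 58.7867/10 → 5 → F; chars JF.
Square (2°×1°, digits 0–9): 6.0172/2 → 3, 8.7867/1 → 8; chars 38.
Subsquare (5′×2.5′, letters a–x): 0.0172/0.0833333 → 0 → a, 0.7867/0.0416667 → 18 → s; chars as.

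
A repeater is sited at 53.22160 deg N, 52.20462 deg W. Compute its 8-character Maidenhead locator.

GO33vf53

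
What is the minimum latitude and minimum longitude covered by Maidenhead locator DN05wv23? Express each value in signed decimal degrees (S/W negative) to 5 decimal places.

45.88750, -118.15000

Field D=3, N=13: +3·20° lon, +13·10° lat → SW at lon -120°, lat 40°.
Square 0, 5: +0·2° lon, +5·1° lat → SW at lon -120°, lat 45°.
Subsquare w=22, v=21: +22·0.0833333° lon, +21·0.0416667° lat → SW at lon -118.167°, lat 45.875°.
Extended square 2, 3: +2·0.00833333° lon, +3·0.00416667° lat → SW at lon -118.15°, lat 45.8875°.
latitude 45.88750, longitude -118.15000.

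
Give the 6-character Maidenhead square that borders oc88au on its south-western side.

Longitude subsquare a = 0; −1 → -1, wraps to 23 = x, carry into square.
Longitude square 8; −1 → 7.
Latitude subsquare u = 20; −1 → 19 = t.

OC78xt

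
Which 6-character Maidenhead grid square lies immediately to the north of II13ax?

Latitude subsquare x = 23; +1 → 24, wraps to 0 = a, carry into square.
Latitude square 3; +1 → 4.
The longitude characters are unchanged.

II14aa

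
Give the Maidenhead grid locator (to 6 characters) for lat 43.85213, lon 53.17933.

LN63ou

Add 180° to longitude and 90° to latitude: 233.1793, 133.8521.
Field (20°×10°, letters A–R): lon ⌊233.1793/20⌋ = 11 → L; lat ⌊133.8521/10⌋ = 13 → N.
Square (2°×1°, digits 0–9): lon ⌊13.1793/2⌋ = 6; lat ⌊3.8521/1⌋ = 3.
Subsquare (5′×2.5′, letters a–x): lon ⌊1.1793/0.0833333⌋ = 14 → o; lat ⌊0.8521/0.0416667⌋ = 20 → u.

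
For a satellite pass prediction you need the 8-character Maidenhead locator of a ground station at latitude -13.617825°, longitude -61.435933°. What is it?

FH96gj71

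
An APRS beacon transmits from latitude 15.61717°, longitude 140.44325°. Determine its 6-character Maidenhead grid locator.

QK05fo

Offset from 180°W / 90°S: lon 320.4433°, lat 105.6172°.
Field (20°×10°, letters A–R): lon ⌊320.4433/20⌋ = 16 → Q; lat ⌊105.6172/10⌋ = 10 → K.
Square (2°×1°, digits 0–9): lon ⌊0.4433/2⌋ = 0; lat ⌊5.6172/1⌋ = 5.
Subsquare (5′×2.5′, letters a–x): lon ⌊0.4433/0.0833333⌋ = 5 → f; lat ⌊0.6172/0.0416667⌋ = 14 → o.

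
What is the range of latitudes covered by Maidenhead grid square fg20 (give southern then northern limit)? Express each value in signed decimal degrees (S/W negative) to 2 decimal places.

Field F=5, G=6: +5·20° lon, +6·10° lat → SW at lon -80°, lat -30°.
Square 2, 0: +2·2° lon, +0·1° lat → SW at lon -76°, lat -30°.
Cell spans 2° lon × 1° lat.
south -30.00, north -29.00.

-30.00, -29.00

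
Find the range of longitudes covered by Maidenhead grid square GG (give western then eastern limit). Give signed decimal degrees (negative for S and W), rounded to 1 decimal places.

Field G=6, G=6: +6·20° lon, +6·10° lat → SW at lon -60°, lat -30°.
Cell spans 20° lon × 10° lat.
west -60.0, east -40.0.

-60.0, -40.0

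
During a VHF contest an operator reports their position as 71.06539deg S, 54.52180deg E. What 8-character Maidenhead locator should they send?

LB78gw24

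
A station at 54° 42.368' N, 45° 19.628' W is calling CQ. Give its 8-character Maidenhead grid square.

Offset from 180°W / 90°S: lon 134.67287°, lat 144.70613°.
Field: lon ⌊134.67287/20⌋ = 6 → G; lat ⌊144.70613/10⌋ = 14 → O.
Square: lon ⌊14.67287/2⌋ = 7; lat ⌊4.70613/1⌋ = 4.
Subsquare: lon ⌊0.67287/0.0833333⌋ = 8 → i; lat ⌊0.70613/0.0416667⌋ = 16 → q.
Extended square: lon ⌊0.00620/0.00833333⌋ = 0; lat ⌊0.03947/0.00416667⌋ = 9.

GO74iq09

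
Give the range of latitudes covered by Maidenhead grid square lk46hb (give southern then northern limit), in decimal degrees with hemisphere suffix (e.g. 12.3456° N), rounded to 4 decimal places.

16.0417° N, 16.0833° N

Field L=11, K=10: +11·20° lon, +10·10° lat → SW at lon 40°, lat 10°.
Square 4, 6: +4·2° lon, +6·1° lat → SW at lon 48°, lat 16°.
Subsquare h=7, b=1: +7·0.0833333° lon, +1·0.0416667° lat → SW at lon 48.5833°, lat 16.0417°.
Cell spans 0.0833333° lon × 0.0416667° lat.
south 16.0417° N, north 16.0833° N.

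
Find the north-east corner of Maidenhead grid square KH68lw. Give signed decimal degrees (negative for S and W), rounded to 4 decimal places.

Field K=10, H=7: +10·20° lon, +7·10° lat → SW at lon 20°, lat -20°.
Square 6, 8: +6·2° lon, +8·1° lat → SW at lon 32°, lat -12°.
Subsquare l=11, w=22: +11·0.0833333° lon, +22·0.0416667° lat → SW at lon 32.9167°, lat -11.0833°.
Cell spans 0.0833333° lon × 0.0416667° lat. NE corner is SW corner plus one full cell.
latitude -11.0417, longitude 33.0000.

-11.0417, 33.0000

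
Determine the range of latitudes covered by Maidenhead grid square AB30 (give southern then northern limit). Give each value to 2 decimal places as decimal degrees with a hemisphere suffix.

Field A=0, B=1: +0·20° lon, +1·10° lat → SW at lon -180°, lat -80°.
Square 3, 0: +3·2° lon, +0·1° lat → SW at lon -174°, lat -80°.
Cell spans 2° lon × 1° lat.
south 80.00° S, north 79.00° S.

80.00° S, 79.00° S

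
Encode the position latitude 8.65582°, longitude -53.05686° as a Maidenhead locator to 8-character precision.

GJ38lp37

Offset from 180°W / 90°S: lon 126.94314°, lat 98.65582°.
Field: lon ⌊126.94314/20⌋ = 6 → G; lat ⌊98.65582/10⌋ = 9 → J.
Square: lon ⌊6.94314/2⌋ = 3; lat ⌊8.65582/1⌋ = 8.
Subsquare: lon ⌊0.94314/0.0833333⌋ = 11 → l; lat ⌊0.65582/0.0416667⌋ = 15 → p.
Extended square: lon ⌊0.02647/0.00833333⌋ = 3; lat ⌊0.03082/0.00416667⌋ = 7.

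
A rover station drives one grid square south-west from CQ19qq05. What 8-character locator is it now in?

Longitude extended square 0; −1 → -1, wraps to 9, carry into subsquare.
Longitude subsquare q = 16; −1 → 15 = p.
Latitude extended square 5; −1 → 4.

CQ19pq94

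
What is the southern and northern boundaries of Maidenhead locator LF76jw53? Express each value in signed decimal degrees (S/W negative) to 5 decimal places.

Field L=11, F=5: +11·20° lon, +5·10° lat → SW at lon 40°, lat -40°.
Square 7, 6: +7·2° lon, +6·1° lat → SW at lon 54°, lat -34°.
Subsquare j=9, w=22: +9·0.0833333° lon, +22·0.0416667° lat → SW at lon 54.75°, lat -33.0833°.
Extended square 5, 3: +5·0.00833333° lon, +3·0.00416667° lat → SW at lon 54.7917°, lat -33.0708°.
Cell spans 0.00833333° lon × 0.00416667° lat.
south -33.07083, north -33.06667.

-33.07083, -33.06667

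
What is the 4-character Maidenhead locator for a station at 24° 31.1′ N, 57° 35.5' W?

Shift to the Maidenhead origin (180°W, 90°S): lon 122.41, lat 114.52.
Field: lon ⌊122.41/20⌋ = 6 → G; lat ⌊114.52/10⌋ = 11 → L.
Square: lon ⌊2.41/2⌋ = 1; lat ⌊4.52/1⌋ = 4.

GL14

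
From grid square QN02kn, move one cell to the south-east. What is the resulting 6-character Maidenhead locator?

QN02lm

Longitude subsquare k = 10; +1 → 11 = l.
Latitude subsquare n = 13; −1 → 12 = m.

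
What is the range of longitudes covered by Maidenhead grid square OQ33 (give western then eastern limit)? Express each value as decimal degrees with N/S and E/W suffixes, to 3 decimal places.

106.000° E, 108.000° E

Field O=14, Q=16: +14·20° lon, +16·10° lat → SW at lon 100°, lat 70°.
Square 3, 3: +3·2° lon, +3·1° lat → SW at lon 106°, lat 73°.
Cell spans 2° lon × 1° lat.
west 106.000° E, east 108.000° E.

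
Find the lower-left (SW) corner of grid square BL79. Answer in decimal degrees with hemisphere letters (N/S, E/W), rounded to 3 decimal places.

29.000° N, 146.000° W

Field B=1, L=11: +1·20° lon, +11·10° lat → SW at lon -160°, lat 20°.
Square 7, 9: +7·2° lon, +9·1° lat → SW at lon -146°, lat 29°.
latitude 29.000° N, longitude 146.000° W.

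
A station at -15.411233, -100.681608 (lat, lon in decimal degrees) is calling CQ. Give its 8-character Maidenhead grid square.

DH94po81

Offset from 180°W / 90°S: lon 79.31839°, lat 74.58877°.
Field: 79.31839/20 → 3 → D, 74.58877/10 → 7 → H; chars DH.
Square: 19.31839/2 → 9, 4.58877/1 → 4; chars 94.
Subsquare: 1.31839/0.0833333 → 15 → p, 0.58877/0.0416667 → 14 → o; chars po.
Extended square: 0.06839/0.00833333 → 8, 0.00543/0.00416667 → 1; chars 81.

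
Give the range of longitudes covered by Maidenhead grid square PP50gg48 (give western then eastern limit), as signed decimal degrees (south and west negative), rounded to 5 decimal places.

Field P=15, P=15: +15·20° lon, +15·10° lat → SW at lon 120°, lat 60°.
Square 5, 0: +5·2° lon, +0·1° lat → SW at lon 130°, lat 60°.
Subsquare g=6, g=6: +6·0.0833333° lon, +6·0.0416667° lat → SW at lon 130.5°, lat 60.25°.
Extended square 4, 8: +4·0.00833333° lon, +8·0.00416667° lat → SW at lon 130.533°, lat 60.2833°.
Cell spans 0.00833333° lon × 0.00416667° lat.
west 130.53333, east 130.54167.

130.53333, 130.54167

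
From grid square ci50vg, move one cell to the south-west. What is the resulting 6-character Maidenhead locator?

Longitude subsquare v = 21; −1 → 20 = u.
Latitude subsquare g = 6; −1 → 5 = f.

CI50uf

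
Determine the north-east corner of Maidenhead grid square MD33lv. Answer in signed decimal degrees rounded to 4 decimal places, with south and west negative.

-56.0833, 67.0000

Field M=12, D=3: +12·20° lon, +3·10° lat → SW at lon 60°, lat -60°.
Square 3, 3: +3·2° lon, +3·1° lat → SW at lon 66°, lat -57°.
Subsquare l=11, v=21: +11·0.0833333° lon, +21·0.0416667° lat → SW at lon 66.9167°, lat -56.125°.
Cell spans 0.0833333° lon × 0.0416667° lat. NE corner is SW corner plus one full cell.
latitude -56.0833, longitude 67.0000.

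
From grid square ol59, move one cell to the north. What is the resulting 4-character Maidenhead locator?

OM50

Latitude square 9; +1 → 10, wraps to 0, carry into field.
Latitude field L = 11; +1 → 12 = M.
The longitude characters are unchanged.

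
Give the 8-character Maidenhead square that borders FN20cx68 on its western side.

Longitude extended square 6; −1 → 5.
The latitude characters are unchanged.

FN20cx58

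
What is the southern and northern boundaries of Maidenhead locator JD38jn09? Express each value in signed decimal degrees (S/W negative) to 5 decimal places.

-51.42083, -51.41667

Field J=9, D=3: +9·20° lon, +3·10° lat → SW at lon 0°, lat -60°.
Square 3, 8: +3·2° lon, +8·1° lat → SW at lon 6°, lat -52°.
Subsquare j=9, n=13: +9·0.0833333° lon, +13·0.0416667° lat → SW at lon 6.75°, lat -51.4583°.
Extended square 0, 9: +0·0.00833333° lon, +9·0.00416667° lat → SW at lon 6.75°, lat -51.4208°.
Cell spans 0.00833333° lon × 0.00416667° lat.
south -51.42083, north -51.41667.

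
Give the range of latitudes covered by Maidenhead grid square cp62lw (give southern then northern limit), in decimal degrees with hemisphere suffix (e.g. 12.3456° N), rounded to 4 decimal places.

Field C=2, P=15: +2·20° lon, +15·10° lat → SW at lon -140°, lat 60°.
Square 6, 2: +6·2° lon, +2·1° lat → SW at lon -128°, lat 62°.
Subsquare l=11, w=22: +11·0.0833333° lon, +22·0.0416667° lat → SW at lon -127.083°, lat 62.9167°.
Cell spans 0.0833333° lon × 0.0416667° lat.
south 62.9167° N, north 62.9583° N.

62.9167° N, 62.9583° N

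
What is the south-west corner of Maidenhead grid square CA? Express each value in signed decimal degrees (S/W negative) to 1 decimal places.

Field C=2, A=0: +2·20° lon, +0·10° lat → SW at lon -140°, lat -90°.
latitude -90.0, longitude -140.0.

-90.0, -140.0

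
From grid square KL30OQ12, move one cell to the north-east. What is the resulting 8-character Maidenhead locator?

KL30oq23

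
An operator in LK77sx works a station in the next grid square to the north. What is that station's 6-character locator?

LK78sa

Latitude subsquare x = 23; +1 → 24, wraps to 0 = a, carry into square.
Latitude square 7; +1 → 8.
The longitude characters are unchanged.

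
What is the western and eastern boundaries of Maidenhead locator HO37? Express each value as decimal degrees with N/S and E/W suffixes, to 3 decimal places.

34.000° W, 32.000° W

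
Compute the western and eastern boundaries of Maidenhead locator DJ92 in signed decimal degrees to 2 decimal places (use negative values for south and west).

-102.00, -100.00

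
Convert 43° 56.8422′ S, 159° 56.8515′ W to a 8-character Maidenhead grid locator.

Add 180° to longitude and 90° to latitude: 20.05247, 46.05263.
Field: 20.05247/20 → 1 → B, 46.05263/10 → 4 → E; chars BE.
Square: 0.05247/2 → 0, 6.05263/1 → 6; chars 06.
Subsquare: 0.05247/0.0833333 → 0 → a, 0.05263/0.0416667 → 1 → b; chars ab.
Extended square: 0.05247/0.00833333 → 6, 0.01096/0.00416667 → 2; chars 62.

BE06ab62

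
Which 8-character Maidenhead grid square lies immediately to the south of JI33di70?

Latitude extended square 0; −1 → -1, wraps to 9, carry into subsquare.
Latitude subsquare i = 8; −1 → 7 = h.
The longitude characters are unchanged.

JI33dh79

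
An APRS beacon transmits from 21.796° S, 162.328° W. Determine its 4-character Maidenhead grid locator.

AG88

Offset from 180°W / 90°S: lon 17.67°, lat 68.20°.
Field: lon ⌊17.67/20⌋ = 0 → A; lat ⌊68.20/10⌋ = 6 → G.
Square: lon ⌊17.67/2⌋ = 8; lat ⌊8.20/1⌋ = 8.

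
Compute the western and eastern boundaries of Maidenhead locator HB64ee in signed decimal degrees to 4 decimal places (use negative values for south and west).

-27.6667, -27.5833

Field H=7, B=1: +7·20° lon, +1·10° lat → SW at lon -40°, lat -80°.
Square 6, 4: +6·2° lon, +4·1° lat → SW at lon -28°, lat -76°.
Subsquare e=4, e=4: +4·0.0833333° lon, +4·0.0416667° lat → SW at lon -27.6667°, lat -75.8333°.
Cell spans 0.0833333° lon × 0.0416667° lat.
west -27.6667, east -27.5833.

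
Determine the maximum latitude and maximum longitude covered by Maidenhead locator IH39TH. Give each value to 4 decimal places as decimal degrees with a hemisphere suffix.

10.6667° S, 12.3333° W

Field I=8, H=7: +8·20° lon, +7·10° lat → SW at lon -20°, lat -20°.
Square 3, 9: +3·2° lon, +9·1° lat → SW at lon -14°, lat -11°.
Subsquare t=19, h=7: +19·0.0833333° lon, +7·0.0416667° lat → SW at lon -12.4167°, lat -10.7083°.
Cell spans 0.0833333° lon × 0.0416667° lat. NE corner is SW corner plus one full cell.
latitude 10.6667° S, longitude 12.3333° W.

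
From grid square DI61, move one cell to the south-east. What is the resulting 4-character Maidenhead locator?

DI70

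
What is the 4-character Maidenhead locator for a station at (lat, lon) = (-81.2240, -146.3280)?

Offset from 180°W / 90°S: lon 33.67°, lat 8.78°.
Field: 33.67/20 → 1 → B, 8.78/10 → 0 → A; chars BA.
Square: 13.67/2 → 6, 8.78/1 → 8; chars 68.

BA68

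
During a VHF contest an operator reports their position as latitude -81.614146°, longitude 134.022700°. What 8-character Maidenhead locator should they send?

PA78aj22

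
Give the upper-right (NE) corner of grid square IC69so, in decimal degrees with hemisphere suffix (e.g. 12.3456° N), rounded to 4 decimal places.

60.3750° S, 6.4167° W

Field I=8, C=2: +8·20° lon, +2·10° lat → SW at lon -20°, lat -70°.
Square 6, 9: +6·2° lon, +9·1° lat → SW at lon -8°, lat -61°.
Subsquare s=18, o=14: +18·0.0833333° lon, +14·0.0416667° lat → SW at lon -6.5°, lat -60.4167°.
Cell spans 0.0833333° lon × 0.0416667° lat. NE corner is SW corner plus one full cell.
latitude 60.3750° S, longitude 6.4167° W.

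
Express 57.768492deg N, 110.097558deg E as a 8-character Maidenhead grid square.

Shift to the Maidenhead origin (180°W, 90°S): lon 290.09756, lat 147.76849.
Field (20°×10°, letters A–R): 290.09756/20 → 14 → O, 147.76849/10 → 14 → O; chars OO.
Square (2°×1°, digits 0–9): 10.09756/2 → 5, 7.76849/1 → 7; chars 57.
Subsquare (5′×2.5′, letters a–x): 0.09756/0.0833333 → 1 → b, 0.76849/0.0416667 → 18 → s; chars bs.
Extended square (30″×15″, digits 0–9): 0.01422/0.00833333 → 1, 0.01849/0.00416667 → 4; chars 14.

OO57bs14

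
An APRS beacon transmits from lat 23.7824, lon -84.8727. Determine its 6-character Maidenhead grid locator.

Shift to the Maidenhead origin (180°W, 90°S): lon 95.1273, lat 113.7824.
Field: 95.1273/20 → 4 → E, 113.7824/10 → 11 → L; chars EL.
Square: 15.1273/2 → 7, 3.7824/1 → 3; chars 73.
Subsquare: 1.1273/0.0833333 → 13 → n, 0.7824/0.0416667 → 18 → s; chars ns.

EL73ns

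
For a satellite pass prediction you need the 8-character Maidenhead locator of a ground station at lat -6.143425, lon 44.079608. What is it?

LI23au95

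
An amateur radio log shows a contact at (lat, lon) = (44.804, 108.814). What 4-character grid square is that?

Add 180° to longitude and 90° to latitude: 288.81, 134.80.
Field (20°×10°, letters A–R): 288.81/20 → 14 → O, 134.80/10 → 13 → N; chars ON.
Square (2°×1°, digits 0–9): 8.81/2 → 4, 4.80/1 → 4; chars 44.

ON44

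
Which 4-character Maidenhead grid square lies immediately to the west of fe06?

EE96

Longitude square 0; −1 → -1, wraps to 9, carry into field.
Longitude field F = 5; −1 → 4 = E.
The latitude characters are unchanged.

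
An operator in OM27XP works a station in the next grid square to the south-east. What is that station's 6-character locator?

OM37ao

Longitude subsquare x = 23; +1 → 24, wraps to 0 = a, carry into square.
Longitude square 2; +1 → 3.
Latitude subsquare p = 15; −1 → 14 = o.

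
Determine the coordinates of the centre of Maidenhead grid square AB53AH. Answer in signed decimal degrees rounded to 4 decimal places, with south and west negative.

Field A=0, B=1: +0·20° lon, +1·10° lat → SW at lon -180°, lat -80°.
Square 5, 3: +5·2° lon, +3·1° lat → SW at lon -170°, lat -77°.
Subsquare a=0, h=7: +0·0.0833333° lon, +7·0.0416667° lat → SW at lon -170°, lat -76.7083°.
Cell spans 0.0833333° lon × 0.0416667° lat. Centre is SW corner plus half of each.
latitude -76.6875, longitude -169.9583.

-76.6875, -169.9583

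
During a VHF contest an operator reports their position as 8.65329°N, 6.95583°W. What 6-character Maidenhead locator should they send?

Add 180° to longitude and 90° to latitude: 173.0442, 98.6533.
Field: 173.0442/20 → 8 → I, 98.6533/10 → 9 → J; chars IJ.
Square: 13.0442/2 → 6, 8.6533/1 → 8; chars 68.
Subsquare: 1.0442/0.0833333 → 12 → m, 0.6533/0.0416667 → 15 → p; chars mp.

IJ68mp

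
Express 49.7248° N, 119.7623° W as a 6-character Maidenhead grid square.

Shift to the Maidenhead origin (180°W, 90°S): lon 60.2377, lat 139.7248.
Field (20°×10°, letters A–R): 60.2377/20 → 3 → D, 139.7248/10 → 13 → N; chars DN.
Square (2°×1°, digits 0–9): 0.2377/2 → 0, 9.7248/1 → 9; chars 09.
Subsquare (5′×2.5′, letters a–x): 0.2377/0.0833333 → 2 → c, 0.7248/0.0416667 → 17 → r; chars cr.

DN09cr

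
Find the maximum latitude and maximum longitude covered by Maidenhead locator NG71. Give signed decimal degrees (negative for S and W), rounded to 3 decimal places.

-28.000, 96.000

Field N=13, G=6: +13·20° lon, +6·10° lat → SW at lon 80°, lat -30°.
Square 7, 1: +7·2° lon, +1·1° lat → SW at lon 94°, lat -29°.
Cell spans 2° lon × 1° lat. NE corner is SW corner plus one full cell.
latitude -28.000, longitude 96.000.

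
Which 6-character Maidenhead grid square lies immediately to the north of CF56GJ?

CF56gk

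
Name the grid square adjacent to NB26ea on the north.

Latitude subsquare a = 0; +1 → 1 = b.
The longitude characters are unchanged.

NB26eb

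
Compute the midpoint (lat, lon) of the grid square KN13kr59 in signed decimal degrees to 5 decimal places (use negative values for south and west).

43.74792, 22.87917

Field K=10, N=13: +10·20° lon, +13·10° lat → SW at lon 20°, lat 40°.
Square 1, 3: +1·2° lon, +3·1° lat → SW at lon 22°, lat 43°.
Subsquare k=10, r=17: +10·0.0833333° lon, +17·0.0416667° lat → SW at lon 22.8333°, lat 43.7083°.
Extended square 5, 9: +5·0.00833333° lon, +9·0.00416667° lat → SW at lon 22.875°, lat 43.7458°.
Cell spans 0.00833333° lon × 0.00416667° lat. Centre is SW corner plus half of each.
latitude 43.74792, longitude 22.87917.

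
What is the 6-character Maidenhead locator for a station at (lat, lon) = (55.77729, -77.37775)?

FO15hs

Shift to the Maidenhead origin (180°W, 90°S): lon 102.6222, lat 145.7773.
Field: 102.6222/20 → 5 → F, 145.7773/10 → 14 → O; chars FO.
Square: 2.6222/2 → 1, 5.7773/1 → 5; chars 15.
Subsquare: 0.6222/0.0833333 → 7 → h, 0.7773/0.0416667 → 18 → s; chars hs.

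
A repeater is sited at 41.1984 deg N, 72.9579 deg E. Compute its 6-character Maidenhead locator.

MN61le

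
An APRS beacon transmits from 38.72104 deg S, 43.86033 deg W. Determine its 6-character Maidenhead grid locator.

GF81bg

Add 180° to longitude and 90° to latitude: 136.1397, 51.2790.
Field (20°×10°, letters A–R): lon ⌊136.1397/20⌋ = 6 → G; lat ⌊51.2790/10⌋ = 5 → F.
Square (2°×1°, digits 0–9): lon ⌊16.1397/2⌋ = 8; lat ⌊1.2790/1⌋ = 1.
Subsquare (5′×2.5′, letters a–x): lon ⌊0.1397/0.0833333⌋ = 1 → b; lat ⌊0.2790/0.0416667⌋ = 6 → g.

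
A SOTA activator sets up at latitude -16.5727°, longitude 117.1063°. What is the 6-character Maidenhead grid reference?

Add 180° to longitude and 90° to latitude: 297.1063, 73.4273.
Field (20°×10°, letters A–R): lon ⌊297.1063/20⌋ = 14 → O; lat ⌊73.4273/10⌋ = 7 → H.
Square (2°×1°, digits 0–9): lon ⌊17.1063/2⌋ = 8; lat ⌊3.4273/1⌋ = 3.
Subsquare (5′×2.5′, letters a–x): lon ⌊1.1063/0.0833333⌋ = 13 → n; lat ⌊0.4273/0.0416667⌋ = 10 → k.

OH83nk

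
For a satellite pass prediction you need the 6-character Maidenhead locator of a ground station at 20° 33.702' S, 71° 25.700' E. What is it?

MG59rk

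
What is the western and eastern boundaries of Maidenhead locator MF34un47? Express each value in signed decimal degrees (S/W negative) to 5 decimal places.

Field M=12, F=5: +12·20° lon, +5·10° lat → SW at lon 60°, lat -40°.
Square 3, 4: +3·2° lon, +4·1° lat → SW at lon 66°, lat -36°.
Subsquare u=20, n=13: +20·0.0833333° lon, +13·0.0416667° lat → SW at lon 67.6667°, lat -35.4583°.
Extended square 4, 7: +4·0.00833333° lon, +7·0.00416667° lat → SW at lon 67.7°, lat -35.4292°.
Cell spans 0.00833333° lon × 0.00416667° lat.
west 67.70000, east 67.70833.

67.70000, 67.70833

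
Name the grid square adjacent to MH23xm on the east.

MH33am

Longitude subsquare x = 23; +1 → 24, wraps to 0 = a, carry into square.
Longitude square 2; +1 → 3.
The latitude characters are unchanged.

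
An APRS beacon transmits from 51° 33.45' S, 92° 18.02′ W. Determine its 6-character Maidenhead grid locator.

ED38uk

Offset from 180°W / 90°S: lon 87.6997°, lat 38.4425°.
Field: lon ⌊87.6997/20⌋ = 4 → E; lat ⌊38.4425/10⌋ = 3 → D.
Square: lon ⌊7.6997/2⌋ = 3; lat ⌊8.4425/1⌋ = 8.
Subsquare: lon ⌊1.6997/0.0833333⌋ = 20 → u; lat ⌊0.4425/0.0416667⌋ = 10 → k.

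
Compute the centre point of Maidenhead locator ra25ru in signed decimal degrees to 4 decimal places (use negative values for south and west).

Field R=17, A=0: +17·20° lon, +0·10° lat → SW at lon 160°, lat -90°.
Square 2, 5: +2·2° lon, +5·1° lat → SW at lon 164°, lat -85°.
Subsquare r=17, u=20: +17·0.0833333° lon, +20·0.0416667° lat → SW at lon 165.417°, lat -84.1667°.
Cell spans 0.0833333° lon × 0.0416667° lat. Centre is SW corner plus half of each.
latitude -84.1458, longitude 165.4583.

-84.1458, 165.4583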